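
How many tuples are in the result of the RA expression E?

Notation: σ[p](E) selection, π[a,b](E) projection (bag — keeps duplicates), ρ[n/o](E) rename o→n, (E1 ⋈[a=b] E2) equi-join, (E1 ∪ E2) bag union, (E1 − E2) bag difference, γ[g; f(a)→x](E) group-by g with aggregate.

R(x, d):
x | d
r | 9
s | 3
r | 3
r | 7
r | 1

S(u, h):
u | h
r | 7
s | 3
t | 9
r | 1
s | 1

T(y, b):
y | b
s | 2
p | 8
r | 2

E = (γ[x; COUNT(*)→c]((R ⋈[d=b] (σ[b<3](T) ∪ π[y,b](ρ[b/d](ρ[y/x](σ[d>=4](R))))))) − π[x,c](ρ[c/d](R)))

Stepwise |·|:
  R → 5
  T → 3
  σ[b<3](T) → 2
  R → 5
  σ[d>=4](R) → 2
  ρ[y/x](σ[d>=4](R)) → 2
  ρ[b/d](ρ[y/x](σ[d>=4](R))) → 2
  π[y,b](ρ[b/d](ρ[y/x](σ[d>=4](R)))) → 2
  (σ[b<3](T) ∪ π[y,b](ρ[b/d](ρ[y/x](σ[d>=4](R))))) → 4
  (R ⋈[d=b] (σ[b<3](T) ∪ π[y,b](ρ[b/d](ρ[y/x](σ[d>=4](R)))))) → 2
  γ[x; COUNT(*)→c]((R ⋈[d=b] (σ[b<3](T) ∪ π[y,b](ρ[b/d](ρ[y/x](σ[d>=4](R))))))) → 1
  R → 5
  ρ[c/d](R) → 5
  π[x,c](ρ[c/d](R)) → 5
  (γ[x; COUNT(*)→c]((R ⋈[d=b] (σ[b<3](T) ∪ π[y,b](ρ[b/d](ρ[y/x](σ[d>=4](R))))))) − π[x,c](ρ[c/d](R))) → 1

|E| = 1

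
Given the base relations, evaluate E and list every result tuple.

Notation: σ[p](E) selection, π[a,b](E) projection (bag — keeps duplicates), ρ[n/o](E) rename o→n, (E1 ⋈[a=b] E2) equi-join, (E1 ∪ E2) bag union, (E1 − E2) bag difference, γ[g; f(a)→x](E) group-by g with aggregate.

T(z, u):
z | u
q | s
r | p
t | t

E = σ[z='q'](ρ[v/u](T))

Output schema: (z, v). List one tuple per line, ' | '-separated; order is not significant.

Subexpression sizes:
  T → 3
  ρ[v/u](T) → 3
  σ[z='q'](ρ[v/u](T)) → 1

== RESULT ==
z | v
q | s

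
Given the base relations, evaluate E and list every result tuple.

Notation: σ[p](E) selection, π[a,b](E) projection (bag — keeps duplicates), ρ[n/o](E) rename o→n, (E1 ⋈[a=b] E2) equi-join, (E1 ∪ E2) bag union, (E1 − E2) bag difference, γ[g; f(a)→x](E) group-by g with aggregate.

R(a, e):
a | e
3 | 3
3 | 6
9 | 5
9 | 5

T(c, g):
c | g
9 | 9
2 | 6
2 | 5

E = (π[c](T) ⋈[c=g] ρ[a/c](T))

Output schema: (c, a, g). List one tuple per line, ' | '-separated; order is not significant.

Stepwise |·|:
  T → 3
  π[c](T) → 3
  T → 3
  ρ[a/c](T) → 3
  (π[c](T) ⋈[c=g] ρ[a/c](T)) → 1

== RESULT ==
c | a | g
9 | 9 | 9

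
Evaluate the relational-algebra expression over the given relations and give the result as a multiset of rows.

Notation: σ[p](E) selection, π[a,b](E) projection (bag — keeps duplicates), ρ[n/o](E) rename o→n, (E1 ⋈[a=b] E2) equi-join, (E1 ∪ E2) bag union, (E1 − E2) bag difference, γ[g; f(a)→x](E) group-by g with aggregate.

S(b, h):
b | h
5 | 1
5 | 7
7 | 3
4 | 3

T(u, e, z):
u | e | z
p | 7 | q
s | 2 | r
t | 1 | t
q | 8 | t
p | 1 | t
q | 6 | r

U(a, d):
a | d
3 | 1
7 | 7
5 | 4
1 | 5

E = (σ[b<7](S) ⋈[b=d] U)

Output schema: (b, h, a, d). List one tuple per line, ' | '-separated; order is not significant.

Row counts bottom-up:
  S → 4
  σ[b<7](S) → 3
  U → 4
  (σ[b<7](S) ⋈[b=d] U) → 3

== RESULT ==
b | h | a | d
4 | 3 | 5 | 4
5 | 1 | 1 | 5
5 | 7 | 1 | 5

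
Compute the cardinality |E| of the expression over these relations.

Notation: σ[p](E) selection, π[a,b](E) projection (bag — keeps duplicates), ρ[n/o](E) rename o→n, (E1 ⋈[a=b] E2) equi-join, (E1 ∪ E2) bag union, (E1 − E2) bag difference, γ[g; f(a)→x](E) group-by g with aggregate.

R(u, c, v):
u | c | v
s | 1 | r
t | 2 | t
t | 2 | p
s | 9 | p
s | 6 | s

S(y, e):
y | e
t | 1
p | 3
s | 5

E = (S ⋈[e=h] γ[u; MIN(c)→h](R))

Per-node cardinality:
  S → 3
  R → 5
  γ[u; MIN(c)→h](R) → 2
  (S ⋈[e=h] γ[u; MIN(c)→h](R)) → 1

|E| = 1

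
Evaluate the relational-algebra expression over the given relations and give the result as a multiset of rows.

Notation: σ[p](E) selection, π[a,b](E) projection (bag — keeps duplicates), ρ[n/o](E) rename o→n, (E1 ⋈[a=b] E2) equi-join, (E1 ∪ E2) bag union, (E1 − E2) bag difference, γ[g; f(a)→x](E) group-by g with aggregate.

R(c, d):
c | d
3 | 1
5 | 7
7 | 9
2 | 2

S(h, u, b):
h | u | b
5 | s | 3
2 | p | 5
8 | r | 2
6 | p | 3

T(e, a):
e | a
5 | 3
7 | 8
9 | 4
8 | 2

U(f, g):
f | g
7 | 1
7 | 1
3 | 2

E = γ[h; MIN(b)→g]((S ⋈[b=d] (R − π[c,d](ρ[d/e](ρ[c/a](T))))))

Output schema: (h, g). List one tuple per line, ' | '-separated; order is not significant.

Subexpression sizes:
  S → 4
  R → 4
  T → 4
  ρ[c/a](T) → 4
  ρ[d/e](ρ[c/a](T)) → 4
  π[c,d](ρ[d/e](ρ[c/a](T))) → 4
  (R − π[c,d](ρ[d/e](ρ[c/a](T)))) → 4
  (S ⋈[b=d] (R − π[c,d](ρ[d/e](ρ[c/a](T))))) → 1
  γ[h; MIN(b)→g]((S ⋈[b=d] (R − π[c,d](ρ[d/e](ρ[c/a](T)))))) → 1

== RESULT ==
h | g
8 | 2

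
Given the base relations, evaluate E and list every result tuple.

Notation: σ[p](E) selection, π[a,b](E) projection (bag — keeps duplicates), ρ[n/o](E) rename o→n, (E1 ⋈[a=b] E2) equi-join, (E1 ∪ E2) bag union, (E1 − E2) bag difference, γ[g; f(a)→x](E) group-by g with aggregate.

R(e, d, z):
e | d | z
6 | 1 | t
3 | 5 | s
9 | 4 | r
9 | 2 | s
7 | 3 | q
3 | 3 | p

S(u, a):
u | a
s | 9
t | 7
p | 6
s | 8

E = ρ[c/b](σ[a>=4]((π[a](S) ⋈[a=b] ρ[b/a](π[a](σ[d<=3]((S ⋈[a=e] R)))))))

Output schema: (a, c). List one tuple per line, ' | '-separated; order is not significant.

Row counts bottom-up:
  S → 4
  π[a](S) → 4
  S → 4
  R → 6
  (S ⋈[a=e] R) → 4
  σ[d<=3]((S ⋈[a=e] R)) → 3
  π[a](σ[d<=3]((S ⋈[a=e] R))) → 3
  ρ[b/a](π[a](σ[d<=3]((S ⋈[a=e] R)))) → 3
  (π[a](S) ⋈[a=b] ρ[b/a](π[a](σ[d<=3]((S ⋈[a=e] R))))) → 3
  σ[a>=4]((π[a](S) ⋈[a=b] ρ[b/a](π[a](σ[d<=3]((S ⋈[a=e] R)))))) → 3
  ρ[c/b](σ[a>=4]((π[a](S) ⋈[a=b] ρ[b/a](π[a](σ[d<=3]((S ⋈[a=e] R))))))) → 3

== RESULT ==
a | c
6 | 6
7 | 7
9 | 9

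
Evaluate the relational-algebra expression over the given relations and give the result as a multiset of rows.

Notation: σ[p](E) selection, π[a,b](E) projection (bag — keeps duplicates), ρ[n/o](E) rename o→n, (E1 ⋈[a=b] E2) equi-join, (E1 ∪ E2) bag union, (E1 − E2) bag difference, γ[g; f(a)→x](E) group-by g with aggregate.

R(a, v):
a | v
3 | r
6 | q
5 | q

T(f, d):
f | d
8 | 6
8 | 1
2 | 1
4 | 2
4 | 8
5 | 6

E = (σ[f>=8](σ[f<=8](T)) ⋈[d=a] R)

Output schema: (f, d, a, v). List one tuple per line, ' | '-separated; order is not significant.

Per-node cardinality:
  T → 6
  σ[f<=8](T) → 6
  σ[f>=8](σ[f<=8](T)) → 2
  R → 3
  (σ[f>=8](σ[f<=8](T)) ⋈[d=a] R) → 1

== RESULT ==
f | d | a | v
8 | 6 | 6 | q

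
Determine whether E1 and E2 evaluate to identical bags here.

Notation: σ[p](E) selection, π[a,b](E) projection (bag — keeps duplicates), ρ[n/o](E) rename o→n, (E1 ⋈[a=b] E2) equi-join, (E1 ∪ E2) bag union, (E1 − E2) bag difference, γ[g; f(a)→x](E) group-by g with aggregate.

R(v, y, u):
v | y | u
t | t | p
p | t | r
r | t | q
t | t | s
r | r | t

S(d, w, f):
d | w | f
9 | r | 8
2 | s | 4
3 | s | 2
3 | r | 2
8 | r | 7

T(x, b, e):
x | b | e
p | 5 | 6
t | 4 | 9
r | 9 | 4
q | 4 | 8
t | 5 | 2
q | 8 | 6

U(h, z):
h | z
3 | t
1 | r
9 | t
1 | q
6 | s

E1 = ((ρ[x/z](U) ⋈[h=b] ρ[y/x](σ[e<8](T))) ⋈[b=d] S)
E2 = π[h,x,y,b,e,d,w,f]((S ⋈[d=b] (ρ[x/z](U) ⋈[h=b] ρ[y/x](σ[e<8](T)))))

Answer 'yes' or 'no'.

E1 subexpression sizes:
  U → 5
  ρ[x/z](U) → 5
  T → 6
  σ[e<8](T) → 4
  ρ[y/x](σ[e<8](T)) → 4
  (ρ[x/z](U) ⋈[h=b] ρ[y/x](σ[e<8](T))) → 1
  S → 5
  ((ρ[x/z](U) ⋈[h=b] ρ[y/x](σ[e<8](T))) ⋈[b=d] S) → 1
E2 subexpression sizes:
  S → 5
  U → 5
  ρ[x/z](U) → 5
  T → 6
  σ[e<8](T) → 4
  ρ[y/x](σ[e<8](T)) → 4
  (ρ[x/z](U) ⋈[h=b] ρ[y/x](σ[e<8](T))) → 1
  (S ⋈[d=b] (ρ[x/z](U) ⋈[h=b] ρ[y/x](σ[e<8](T)))) → 1
  π[h,x,y,b,e,d,w,f]((S ⋈[d=b] (ρ[x/z](U) ⋈[h=b] ρ[y/x](σ[e<8](T))))) → 1

E1 and E2 produce the same multiset:
h | x | y | b | e | d | w | f
9 | t | r | 9 | 4 | 9 | r | 8

yes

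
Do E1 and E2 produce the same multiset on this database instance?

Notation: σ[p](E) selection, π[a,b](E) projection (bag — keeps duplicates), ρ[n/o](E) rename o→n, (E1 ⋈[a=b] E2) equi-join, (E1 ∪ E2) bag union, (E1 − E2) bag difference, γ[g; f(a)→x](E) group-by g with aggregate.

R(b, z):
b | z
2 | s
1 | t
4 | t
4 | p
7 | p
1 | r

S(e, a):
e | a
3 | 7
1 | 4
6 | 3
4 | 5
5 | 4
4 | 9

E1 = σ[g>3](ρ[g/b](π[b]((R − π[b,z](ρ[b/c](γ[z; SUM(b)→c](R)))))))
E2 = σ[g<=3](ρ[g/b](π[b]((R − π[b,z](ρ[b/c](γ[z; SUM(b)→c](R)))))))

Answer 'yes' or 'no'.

E1 per-node cardinality:
  R → 6
  R → 6
  γ[z; SUM(b)→c](R) → 4
  ρ[b/c](γ[z; SUM(b)→c](R)) → 4
  π[b,z](ρ[b/c](γ[z; SUM(b)→c](R))) → 4
  (R − π[b,z](ρ[b/c](γ[z; SUM(b)→c](R)))) → 4
  π[b]((R − π[b,z](ρ[b/c](γ[z; SUM(b)→c](R))))) → 4
  ρ[g/b](π[b]((R − π[b,z](ρ[b/c](γ[z; SUM(b)→c](R)))))) → 4
  σ[g>3](ρ[g/b](π[b]((R − π[b,z](ρ[b/c](γ[z; SUM(b)→c](R))))))) → 3
E2 per-node cardinality:
  R → 6
  R → 6
  γ[z; SUM(b)→c](R) → 4
  ρ[b/c](γ[z; SUM(b)→c](R)) → 4
  π[b,z](ρ[b/c](γ[z; SUM(b)→c](R))) → 4
  (R − π[b,z](ρ[b/c](γ[z; SUM(b)→c](R)))) → 4
  π[b]((R − π[b,z](ρ[b/c](γ[z; SUM(b)→c](R))))) → 4
  ρ[g/b](π[b]((R − π[b,z](ρ[b/c](γ[z; SUM(b)→c](R)))))) → 4
  σ[g<=3](ρ[g/b](π[b]((R − π[b,z](ρ[b/c](γ[z; SUM(b)→c](R))))))) → 1

E1 result:
g
4
4
7
E2 result:
g
1
Witness: (1,) appears 0× in E1 but 1× in E2.

no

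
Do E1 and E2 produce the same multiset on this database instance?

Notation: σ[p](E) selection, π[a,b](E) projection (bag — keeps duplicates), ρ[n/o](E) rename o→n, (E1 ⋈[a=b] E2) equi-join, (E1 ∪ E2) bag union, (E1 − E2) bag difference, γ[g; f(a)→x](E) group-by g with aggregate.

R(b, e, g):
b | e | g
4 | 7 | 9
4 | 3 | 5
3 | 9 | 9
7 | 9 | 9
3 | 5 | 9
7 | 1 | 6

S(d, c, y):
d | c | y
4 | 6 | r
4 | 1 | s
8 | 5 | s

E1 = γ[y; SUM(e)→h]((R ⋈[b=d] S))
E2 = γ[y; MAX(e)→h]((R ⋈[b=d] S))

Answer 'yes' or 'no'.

E1 row counts bottom-up:
  R → 6
  S → 3
  (R ⋈[b=d] S) → 4
  γ[y; SUM(e)→h]((R ⋈[b=d] S)) → 2
E2 row counts bottom-up:
  R → 6
  S → 3
  (R ⋈[b=d] S) → 4
  γ[y; MAX(e)→h]((R ⋈[b=d] S)) → 2

E1 result:
y | h
r | 10
s | 10
E2 result:
y | h
r | 7
s | 7
Witness: ('s', 7) appears 0× in E1 but 1× in E2.

no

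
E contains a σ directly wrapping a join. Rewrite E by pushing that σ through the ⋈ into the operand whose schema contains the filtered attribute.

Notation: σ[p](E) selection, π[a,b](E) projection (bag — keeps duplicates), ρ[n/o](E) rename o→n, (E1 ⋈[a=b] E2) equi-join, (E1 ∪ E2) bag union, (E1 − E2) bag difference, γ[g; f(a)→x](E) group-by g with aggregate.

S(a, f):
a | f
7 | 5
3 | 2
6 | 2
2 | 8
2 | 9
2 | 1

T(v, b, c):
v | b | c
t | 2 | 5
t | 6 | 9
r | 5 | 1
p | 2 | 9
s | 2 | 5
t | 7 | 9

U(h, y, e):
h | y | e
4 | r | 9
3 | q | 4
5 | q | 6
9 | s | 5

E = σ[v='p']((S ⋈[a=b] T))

σ filters on v, owned by the right side.
E' = (S ⋈[a=b] σ[v='p'](T))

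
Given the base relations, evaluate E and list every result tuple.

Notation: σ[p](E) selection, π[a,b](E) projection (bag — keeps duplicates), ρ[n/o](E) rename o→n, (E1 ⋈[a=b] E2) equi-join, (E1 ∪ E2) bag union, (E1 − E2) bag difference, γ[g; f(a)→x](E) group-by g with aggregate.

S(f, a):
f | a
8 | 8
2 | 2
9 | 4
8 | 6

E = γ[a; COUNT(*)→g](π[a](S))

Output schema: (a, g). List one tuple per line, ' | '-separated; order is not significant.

Row counts bottom-up:
  S → 4
  π[a](S) → 4
  γ[a; COUNT(*)→g](π[a](S)) → 4

== RESULT ==
a | g
2 | 1
4 | 1
6 | 1
8 | 1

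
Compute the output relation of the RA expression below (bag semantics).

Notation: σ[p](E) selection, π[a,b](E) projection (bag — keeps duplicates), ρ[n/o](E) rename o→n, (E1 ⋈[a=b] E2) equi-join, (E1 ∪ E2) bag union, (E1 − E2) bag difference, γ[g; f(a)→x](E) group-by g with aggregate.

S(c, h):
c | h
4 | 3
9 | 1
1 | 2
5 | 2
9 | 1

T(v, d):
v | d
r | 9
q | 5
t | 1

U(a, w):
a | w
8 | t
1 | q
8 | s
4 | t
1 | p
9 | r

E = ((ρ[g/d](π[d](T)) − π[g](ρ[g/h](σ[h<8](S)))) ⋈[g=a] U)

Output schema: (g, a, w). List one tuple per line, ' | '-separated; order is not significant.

Row counts bottom-up:
  T → 3
  π[d](T) → 3
  ρ[g/d](π[d](T)) → 3
  S → 5
  σ[h<8](S) → 5
  ρ[g/h](σ[h<8](S)) → 5
  π[g](ρ[g/h](σ[h<8](S))) → 5
  (ρ[g/d](π[d](T)) − π[g](ρ[g/h](σ[h<8](S)))) → 2
  U → 6
  ((ρ[g/d](π[d](T)) − π[g](ρ[g/h](σ[h<8](S)))) ⋈[g=a] U) → 1

== RESULT ==
g | a | w
9 | 9 | r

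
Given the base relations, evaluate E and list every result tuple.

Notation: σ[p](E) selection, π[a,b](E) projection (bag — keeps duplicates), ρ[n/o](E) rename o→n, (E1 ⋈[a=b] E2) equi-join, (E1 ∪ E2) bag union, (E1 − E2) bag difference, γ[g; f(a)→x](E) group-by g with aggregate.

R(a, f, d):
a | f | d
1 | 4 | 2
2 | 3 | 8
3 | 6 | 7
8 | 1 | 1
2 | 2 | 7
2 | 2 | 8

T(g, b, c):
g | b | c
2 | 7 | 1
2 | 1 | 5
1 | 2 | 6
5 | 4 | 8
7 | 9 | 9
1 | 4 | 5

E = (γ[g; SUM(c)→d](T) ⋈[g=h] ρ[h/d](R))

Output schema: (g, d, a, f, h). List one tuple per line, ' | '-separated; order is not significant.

Row counts bottom-up:
  T → 6
  γ[g; SUM(c)→d](T) → 4
  R → 6
  ρ[h/d](R) → 6
  (γ[g; SUM(c)→d](T) ⋈[g=h] ρ[h/d](R)) → 4

== RESULT ==
g | d | a | f | h
1 | 11 | 8 | 1 | 1
2 | 6 | 1 | 4 | 2
7 | 9 | 2 | 2 | 7
7 | 9 | 3 | 6 | 7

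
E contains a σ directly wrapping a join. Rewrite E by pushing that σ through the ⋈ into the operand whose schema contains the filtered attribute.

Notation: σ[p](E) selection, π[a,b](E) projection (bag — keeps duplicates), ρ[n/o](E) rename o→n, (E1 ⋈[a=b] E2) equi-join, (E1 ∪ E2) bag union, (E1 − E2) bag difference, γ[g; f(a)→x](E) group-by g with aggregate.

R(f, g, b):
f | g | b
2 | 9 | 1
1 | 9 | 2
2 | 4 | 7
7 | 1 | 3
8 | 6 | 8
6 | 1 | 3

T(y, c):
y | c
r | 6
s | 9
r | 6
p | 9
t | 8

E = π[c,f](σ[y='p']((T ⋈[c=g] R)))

σ filters on y, owned by the left side.
E' = π[c,f]((σ[y='p'](T) ⋈[c=g] R))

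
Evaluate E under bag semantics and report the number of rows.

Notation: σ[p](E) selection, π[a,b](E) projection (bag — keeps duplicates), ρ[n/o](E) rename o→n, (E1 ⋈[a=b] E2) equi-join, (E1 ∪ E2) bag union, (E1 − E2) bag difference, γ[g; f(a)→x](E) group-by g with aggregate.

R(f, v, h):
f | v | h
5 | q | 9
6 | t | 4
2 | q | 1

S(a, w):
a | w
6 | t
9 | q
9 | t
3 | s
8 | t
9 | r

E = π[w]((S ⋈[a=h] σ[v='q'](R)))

Per-node cardinality:
  S → 6
  R → 3
  σ[v='q'](R) → 2
  (S ⋈[a=h] σ[v='q'](R)) → 3
  π[w]((S ⋈[a=h] σ[v='q'](R))) → 3

|E| = 3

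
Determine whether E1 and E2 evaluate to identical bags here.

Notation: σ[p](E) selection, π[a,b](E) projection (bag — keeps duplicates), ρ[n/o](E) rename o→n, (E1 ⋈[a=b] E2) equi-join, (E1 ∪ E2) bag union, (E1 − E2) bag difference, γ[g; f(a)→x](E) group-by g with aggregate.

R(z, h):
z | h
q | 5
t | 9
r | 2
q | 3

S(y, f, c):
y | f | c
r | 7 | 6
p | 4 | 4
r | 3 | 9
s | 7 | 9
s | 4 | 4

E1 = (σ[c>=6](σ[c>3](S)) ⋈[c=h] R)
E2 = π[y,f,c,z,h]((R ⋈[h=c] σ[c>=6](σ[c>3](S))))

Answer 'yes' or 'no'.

E1 subexpression sizes:
  S → 5
  σ[c>3](S) → 5
  σ[c>=6](σ[c>3](S)) → 3
  R → 4
  (σ[c>=6](σ[c>3](S)) ⋈[c=h] R) → 2
E2 subexpression sizes:
  R → 4
  S → 5
  σ[c>3](S) → 5
  σ[c>=6](σ[c>3](S)) → 3
  (R ⋈[h=c] σ[c>=6](σ[c>3](S))) → 2
  π[y,f,c,z,h]((R ⋈[h=c] σ[c>=6](σ[c>3](S)))) → 2

E1 and E2 produce the same multiset:
y | f | c | z | h
r | 3 | 9 | t | 9
s | 7 | 9 | t | 9

yes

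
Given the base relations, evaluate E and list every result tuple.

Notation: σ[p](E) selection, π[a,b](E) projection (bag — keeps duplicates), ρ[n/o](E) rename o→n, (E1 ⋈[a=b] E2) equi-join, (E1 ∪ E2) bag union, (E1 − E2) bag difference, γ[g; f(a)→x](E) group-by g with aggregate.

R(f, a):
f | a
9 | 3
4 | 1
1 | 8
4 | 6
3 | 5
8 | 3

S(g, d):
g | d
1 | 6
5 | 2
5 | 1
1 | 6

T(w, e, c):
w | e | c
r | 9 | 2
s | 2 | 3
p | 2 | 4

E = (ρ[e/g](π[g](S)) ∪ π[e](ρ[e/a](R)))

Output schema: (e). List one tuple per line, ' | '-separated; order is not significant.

Stepwise |·|:
  S → 4
  π[g](S) → 4
  ρ[e/g](π[g](S)) → 4
  R → 6
  ρ[e/a](R) → 6
  π[e](ρ[e/a](R)) → 6
  (ρ[e/g](π[g](S)) ∪ π[e](ρ[e/a](R))) → 10

== RESULT ==
e
1
1
1
3
3
5
5
5
6
8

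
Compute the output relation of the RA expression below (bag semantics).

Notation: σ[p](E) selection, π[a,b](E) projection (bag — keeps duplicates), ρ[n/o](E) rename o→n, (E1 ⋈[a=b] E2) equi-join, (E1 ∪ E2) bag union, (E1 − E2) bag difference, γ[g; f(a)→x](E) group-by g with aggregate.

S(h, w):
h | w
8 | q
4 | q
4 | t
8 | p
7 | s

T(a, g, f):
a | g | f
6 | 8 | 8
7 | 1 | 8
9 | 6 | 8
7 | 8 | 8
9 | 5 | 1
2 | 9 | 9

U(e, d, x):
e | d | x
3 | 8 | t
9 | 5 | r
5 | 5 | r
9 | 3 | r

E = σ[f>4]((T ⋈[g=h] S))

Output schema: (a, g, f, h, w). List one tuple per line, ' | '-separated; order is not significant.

Stepwise |·|:
  T → 6
  S → 5
  (T ⋈[g=h] S) → 4
  σ[f>4]((T ⋈[g=h] S)) → 4

== RESULT ==
a | g | f | h | w
6 | 8 | 8 | 8 | p
6 | 8 | 8 | 8 | q
7 | 8 | 8 | 8 | p
7 | 8 | 8 | 8 | q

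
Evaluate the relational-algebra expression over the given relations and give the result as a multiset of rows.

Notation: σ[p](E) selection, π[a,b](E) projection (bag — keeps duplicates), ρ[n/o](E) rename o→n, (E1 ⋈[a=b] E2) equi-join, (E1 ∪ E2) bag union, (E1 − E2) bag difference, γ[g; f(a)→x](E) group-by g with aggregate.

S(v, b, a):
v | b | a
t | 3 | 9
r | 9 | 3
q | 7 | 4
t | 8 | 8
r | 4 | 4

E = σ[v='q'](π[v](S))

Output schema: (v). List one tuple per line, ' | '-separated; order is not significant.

Per-node cardinality:
  S → 5
  π[v](S) → 5
  σ[v='q'](π[v](S)) → 1

== RESULT ==
v
q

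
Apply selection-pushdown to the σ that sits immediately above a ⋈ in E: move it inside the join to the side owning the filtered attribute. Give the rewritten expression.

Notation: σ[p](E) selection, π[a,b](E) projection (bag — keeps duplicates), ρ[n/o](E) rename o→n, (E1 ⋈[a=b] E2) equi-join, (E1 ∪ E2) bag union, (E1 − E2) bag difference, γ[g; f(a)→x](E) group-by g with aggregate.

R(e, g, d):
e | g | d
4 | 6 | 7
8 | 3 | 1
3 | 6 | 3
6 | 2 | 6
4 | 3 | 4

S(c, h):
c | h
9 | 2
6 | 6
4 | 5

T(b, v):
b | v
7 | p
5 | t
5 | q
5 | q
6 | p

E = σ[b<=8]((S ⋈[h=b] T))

σ filters on b, owned by the right side.
E' = (S ⋈[h=b] σ[b<=8](T))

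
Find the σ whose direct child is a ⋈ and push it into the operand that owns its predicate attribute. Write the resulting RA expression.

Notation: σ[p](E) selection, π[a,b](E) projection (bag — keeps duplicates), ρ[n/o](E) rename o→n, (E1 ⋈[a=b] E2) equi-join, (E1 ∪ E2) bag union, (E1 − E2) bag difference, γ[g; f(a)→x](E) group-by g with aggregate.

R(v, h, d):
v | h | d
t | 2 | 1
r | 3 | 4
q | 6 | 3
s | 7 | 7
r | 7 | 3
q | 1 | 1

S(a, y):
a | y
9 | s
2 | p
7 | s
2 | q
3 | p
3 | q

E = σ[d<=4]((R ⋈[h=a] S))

σ filters on d, owned by the left side.
E' = (σ[d<=4](R) ⋈[h=a] S)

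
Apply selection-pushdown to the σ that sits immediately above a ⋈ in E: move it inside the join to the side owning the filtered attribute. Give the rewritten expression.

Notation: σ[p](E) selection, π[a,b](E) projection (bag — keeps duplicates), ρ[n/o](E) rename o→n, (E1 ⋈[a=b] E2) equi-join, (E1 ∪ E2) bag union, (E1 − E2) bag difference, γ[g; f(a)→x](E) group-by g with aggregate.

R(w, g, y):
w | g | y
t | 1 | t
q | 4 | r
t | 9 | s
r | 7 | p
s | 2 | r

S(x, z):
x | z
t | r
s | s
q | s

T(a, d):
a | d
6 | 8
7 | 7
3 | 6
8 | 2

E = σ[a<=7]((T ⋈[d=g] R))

σ filters on a, owned by the left side.
E' = (σ[a<=7](T) ⋈[d=g] R)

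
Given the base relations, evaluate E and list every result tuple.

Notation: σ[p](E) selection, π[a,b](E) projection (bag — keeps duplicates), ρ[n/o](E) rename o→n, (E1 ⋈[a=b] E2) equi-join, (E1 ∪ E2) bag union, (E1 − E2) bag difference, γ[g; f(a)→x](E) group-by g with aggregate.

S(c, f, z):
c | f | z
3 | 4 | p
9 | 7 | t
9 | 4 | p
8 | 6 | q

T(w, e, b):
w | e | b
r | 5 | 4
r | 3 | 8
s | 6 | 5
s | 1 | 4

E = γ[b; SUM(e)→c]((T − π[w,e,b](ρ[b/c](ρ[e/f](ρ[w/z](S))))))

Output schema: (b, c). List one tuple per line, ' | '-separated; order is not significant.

Stepwise |·|:
  T → 4
  S → 4
  ρ[w/z](S) → 4
  ρ[e/f](ρ[w/z](S)) → 4
  ρ[b/c](ρ[e/f](ρ[w/z](S))) → 4
  π[w,e,b](ρ[b/c](ρ[e/f](ρ[w/z](S)))) → 4
  (T − π[w,e,b](ρ[b/c](ρ[e/f](ρ[w/z](S))))) → 4
  γ[b; SUM(e)→c]((T − π[w,e,b](ρ[b/c](ρ[e/f](ρ[w/z](S)))))) → 3

== RESULT ==
b | c
4 | 6
5 | 6
8 | 3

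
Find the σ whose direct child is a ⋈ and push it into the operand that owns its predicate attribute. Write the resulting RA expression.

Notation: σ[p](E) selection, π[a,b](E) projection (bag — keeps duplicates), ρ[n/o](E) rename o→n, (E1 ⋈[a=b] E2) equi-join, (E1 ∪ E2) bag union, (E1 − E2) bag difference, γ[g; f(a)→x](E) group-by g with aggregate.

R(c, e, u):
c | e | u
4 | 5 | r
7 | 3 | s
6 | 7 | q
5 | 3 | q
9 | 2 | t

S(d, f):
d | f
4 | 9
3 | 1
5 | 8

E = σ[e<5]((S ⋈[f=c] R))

σ filters on e, owned by the right side.
E' = (S ⋈[f=c] σ[e<5](R))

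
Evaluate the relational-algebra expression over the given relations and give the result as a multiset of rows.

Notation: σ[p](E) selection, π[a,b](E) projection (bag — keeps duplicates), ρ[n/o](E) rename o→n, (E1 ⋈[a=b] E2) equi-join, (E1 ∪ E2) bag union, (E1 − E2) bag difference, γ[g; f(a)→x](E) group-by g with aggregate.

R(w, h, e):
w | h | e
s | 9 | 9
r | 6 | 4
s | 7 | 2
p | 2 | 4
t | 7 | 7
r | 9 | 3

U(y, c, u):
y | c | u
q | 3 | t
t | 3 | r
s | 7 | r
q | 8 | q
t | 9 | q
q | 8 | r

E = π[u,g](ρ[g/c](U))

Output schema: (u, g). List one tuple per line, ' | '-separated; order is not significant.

Stepwise |·|:
  U → 6
  ρ[g/c](U) → 6
  π[u,g](ρ[g/c](U)) → 6

== RESULT ==
u | g
q | 8
q | 9
r | 3
r | 7
r | 8
t | 3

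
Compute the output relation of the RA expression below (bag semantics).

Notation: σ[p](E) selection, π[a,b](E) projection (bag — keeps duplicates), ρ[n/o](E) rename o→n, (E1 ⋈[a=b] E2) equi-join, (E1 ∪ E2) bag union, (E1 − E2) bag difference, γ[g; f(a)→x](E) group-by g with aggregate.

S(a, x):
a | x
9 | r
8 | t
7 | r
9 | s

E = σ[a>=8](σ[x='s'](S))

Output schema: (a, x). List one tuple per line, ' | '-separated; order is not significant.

Subexpression sizes:
  S → 4
  σ[x='s'](S) → 1
  σ[a>=8](σ[x='s'](S)) → 1

== RESULT ==
a | x
9 | s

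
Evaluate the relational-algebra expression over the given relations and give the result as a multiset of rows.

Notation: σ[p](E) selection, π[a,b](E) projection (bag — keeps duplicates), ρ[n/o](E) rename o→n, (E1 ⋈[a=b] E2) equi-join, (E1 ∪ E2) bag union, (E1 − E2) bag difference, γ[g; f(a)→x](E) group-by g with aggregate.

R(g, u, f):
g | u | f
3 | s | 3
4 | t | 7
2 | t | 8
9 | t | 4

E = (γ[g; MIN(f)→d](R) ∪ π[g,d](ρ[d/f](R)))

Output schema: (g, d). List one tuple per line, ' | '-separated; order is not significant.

Stepwise |·|:
  R → 4
  γ[g; MIN(f)→d](R) → 4
  R → 4
  ρ[d/f](R) → 4
  π[g,d](ρ[d/f](R)) → 4
  (γ[g; MIN(f)→d](R) ∪ π[g,d](ρ[d/f](R))) → 8

== RESULT ==
g | d
2 | 8
2 | 8
3 | 3
3 | 3
4 | 7
4 | 7
9 | 4
9 | 4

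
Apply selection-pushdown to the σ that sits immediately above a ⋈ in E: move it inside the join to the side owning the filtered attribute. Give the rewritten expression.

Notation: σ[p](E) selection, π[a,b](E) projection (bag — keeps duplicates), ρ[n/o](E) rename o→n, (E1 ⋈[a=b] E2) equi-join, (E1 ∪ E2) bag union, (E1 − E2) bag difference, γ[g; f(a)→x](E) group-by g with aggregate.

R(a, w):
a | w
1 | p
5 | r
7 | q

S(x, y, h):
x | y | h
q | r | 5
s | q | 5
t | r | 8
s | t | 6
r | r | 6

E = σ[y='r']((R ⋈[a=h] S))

σ filters on y, owned by the right side.
E' = (R ⋈[a=h] σ[y='r'](S))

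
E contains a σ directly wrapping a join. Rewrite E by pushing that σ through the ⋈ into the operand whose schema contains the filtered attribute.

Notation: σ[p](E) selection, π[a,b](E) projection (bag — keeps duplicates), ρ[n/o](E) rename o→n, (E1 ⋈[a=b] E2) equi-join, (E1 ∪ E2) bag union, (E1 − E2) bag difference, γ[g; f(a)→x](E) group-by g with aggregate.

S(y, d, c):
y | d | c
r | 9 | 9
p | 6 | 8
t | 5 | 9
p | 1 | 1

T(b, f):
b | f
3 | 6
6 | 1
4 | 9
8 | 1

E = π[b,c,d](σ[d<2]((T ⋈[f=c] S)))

σ filters on d, owned by the right side.
E' = π[b,c,d]((T ⋈[f=c] σ[d<2](S)))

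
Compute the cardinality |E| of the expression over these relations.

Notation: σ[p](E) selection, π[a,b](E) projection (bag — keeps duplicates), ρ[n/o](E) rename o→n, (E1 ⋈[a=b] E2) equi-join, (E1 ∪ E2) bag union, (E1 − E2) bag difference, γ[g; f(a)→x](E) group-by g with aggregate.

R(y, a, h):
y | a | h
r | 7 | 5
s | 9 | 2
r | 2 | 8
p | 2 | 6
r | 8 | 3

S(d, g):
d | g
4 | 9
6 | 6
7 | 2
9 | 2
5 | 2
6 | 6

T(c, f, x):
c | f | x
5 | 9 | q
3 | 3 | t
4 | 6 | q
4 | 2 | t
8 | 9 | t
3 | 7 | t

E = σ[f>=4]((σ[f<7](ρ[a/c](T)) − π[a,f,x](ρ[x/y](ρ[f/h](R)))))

Subexpression sizes:
  T → 6
  ρ[a/c](T) → 6
  σ[f<7](ρ[a/c](T)) → 3
  R → 5
  ρ[f/h](R) → 5
  ρ[x/y](ρ[f/h](R)) → 5
  π[a,f,x](ρ[x/y](ρ[f/h](R))) → 5
  (σ[f<7](ρ[a/c](T)) − π[a,f,x](ρ[x/y](ρ[f/h](R)))) → 3
  σ[f>=4]((σ[f<7](ρ[a/c](T)) − π[a,f,x](ρ[x/y](ρ[f/h](R))))) → 1

|E| = 1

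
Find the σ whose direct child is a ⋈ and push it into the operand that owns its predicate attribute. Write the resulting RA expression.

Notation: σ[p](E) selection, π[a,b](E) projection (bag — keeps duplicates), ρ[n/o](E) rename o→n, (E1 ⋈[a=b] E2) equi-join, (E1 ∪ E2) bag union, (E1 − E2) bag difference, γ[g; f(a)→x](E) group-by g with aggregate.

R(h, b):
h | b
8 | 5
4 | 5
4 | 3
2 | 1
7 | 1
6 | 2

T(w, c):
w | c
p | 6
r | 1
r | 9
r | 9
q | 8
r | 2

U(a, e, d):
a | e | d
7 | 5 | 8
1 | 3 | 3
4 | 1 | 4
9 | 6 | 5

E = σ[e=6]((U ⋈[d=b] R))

σ filters on e, owned by the left side.
E' = (σ[e=6](U) ⋈[d=b] R)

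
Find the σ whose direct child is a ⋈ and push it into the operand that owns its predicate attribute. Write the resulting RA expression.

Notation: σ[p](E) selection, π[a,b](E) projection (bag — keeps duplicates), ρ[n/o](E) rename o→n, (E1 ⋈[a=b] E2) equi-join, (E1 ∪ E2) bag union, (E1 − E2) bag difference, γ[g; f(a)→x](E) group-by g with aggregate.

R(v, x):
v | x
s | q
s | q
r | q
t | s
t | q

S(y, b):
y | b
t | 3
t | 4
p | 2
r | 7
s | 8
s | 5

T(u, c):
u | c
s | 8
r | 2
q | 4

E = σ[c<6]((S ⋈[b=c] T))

σ filters on c, owned by the right side.
E' = (S ⋈[b=c] σ[c<6](T))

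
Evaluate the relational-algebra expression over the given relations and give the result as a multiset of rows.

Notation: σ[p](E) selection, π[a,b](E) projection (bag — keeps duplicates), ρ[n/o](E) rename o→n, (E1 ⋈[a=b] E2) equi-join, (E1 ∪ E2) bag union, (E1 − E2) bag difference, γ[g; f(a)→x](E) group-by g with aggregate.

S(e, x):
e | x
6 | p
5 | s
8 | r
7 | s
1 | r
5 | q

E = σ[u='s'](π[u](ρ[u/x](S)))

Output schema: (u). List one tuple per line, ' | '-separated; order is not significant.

Per-node cardinality:
  S → 6
  ρ[u/x](S) → 6
  π[u](ρ[u/x](S)) → 6
  σ[u='s'](π[u](ρ[u/x](S))) → 2

== RESULT ==
u
s
s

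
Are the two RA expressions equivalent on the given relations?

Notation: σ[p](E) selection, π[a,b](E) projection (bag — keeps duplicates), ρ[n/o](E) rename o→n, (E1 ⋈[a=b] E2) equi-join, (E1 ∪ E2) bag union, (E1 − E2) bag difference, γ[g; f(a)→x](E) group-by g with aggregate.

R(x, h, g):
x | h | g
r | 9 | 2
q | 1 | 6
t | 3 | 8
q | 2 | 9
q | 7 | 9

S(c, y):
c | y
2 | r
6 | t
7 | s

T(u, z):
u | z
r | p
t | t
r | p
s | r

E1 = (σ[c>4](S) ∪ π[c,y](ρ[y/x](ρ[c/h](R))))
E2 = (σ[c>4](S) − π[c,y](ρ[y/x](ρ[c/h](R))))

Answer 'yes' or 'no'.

E1 row counts bottom-up:
  S → 3
  σ[c>4](S) → 2
  R → 5
  ρ[c/h](R) → 5
  ρ[y/x](ρ[c/h](R)) → 5
  π[c,y](ρ[y/x](ρ[c/h](R))) → 5
  (σ[c>4](S) ∪ π[c,y](ρ[y/x](ρ[c/h](R)))) → 7
E2 row counts bottom-up:
  S → 3
  σ[c>4](S) → 2
  R → 5
  ρ[c/h](R) → 5
  ρ[y/x](ρ[c/h](R)) → 5
  π[c,y](ρ[y/x](ρ[c/h](R))) → 5
  (σ[c>4](S) − π[c,y](ρ[y/x](ρ[c/h](R)))) → 2

E1 result:
c | y
1 | q
2 | q
3 | t
6 | t
7 | q
7 | s
9 | r
E2 result:
c | y
6 | t
7 | s
Witness: (9, 'r') appears 1× in E1 but 0× in E2.

no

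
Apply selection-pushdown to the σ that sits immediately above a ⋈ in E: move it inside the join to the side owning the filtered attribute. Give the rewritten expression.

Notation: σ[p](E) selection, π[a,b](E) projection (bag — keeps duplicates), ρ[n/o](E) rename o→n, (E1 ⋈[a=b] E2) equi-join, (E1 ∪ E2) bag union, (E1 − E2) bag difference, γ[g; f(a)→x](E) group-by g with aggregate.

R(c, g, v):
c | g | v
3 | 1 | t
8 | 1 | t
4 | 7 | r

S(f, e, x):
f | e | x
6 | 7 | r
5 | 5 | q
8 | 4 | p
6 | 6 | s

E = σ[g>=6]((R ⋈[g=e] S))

σ filters on g, owned by the left side.
E' = (σ[g>=6](R) ⋈[g=e] S)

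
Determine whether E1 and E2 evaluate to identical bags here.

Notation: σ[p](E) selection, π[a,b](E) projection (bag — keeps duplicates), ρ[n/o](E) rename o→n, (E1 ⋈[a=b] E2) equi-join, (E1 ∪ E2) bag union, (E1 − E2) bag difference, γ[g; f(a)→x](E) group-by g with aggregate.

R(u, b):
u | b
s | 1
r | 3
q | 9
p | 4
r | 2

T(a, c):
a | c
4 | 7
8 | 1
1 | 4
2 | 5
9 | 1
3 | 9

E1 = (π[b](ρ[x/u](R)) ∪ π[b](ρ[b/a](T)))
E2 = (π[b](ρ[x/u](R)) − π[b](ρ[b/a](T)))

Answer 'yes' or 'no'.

E1 per-node cardinality:
  R → 5
  ρ[x/u](R) → 5
  π[b](ρ[x/u](R)) → 5
  T → 6
  ρ[b/a](T) → 6
  π[b](ρ[b/a](T)) → 6
  (π[b](ρ[x/u](R)) ∪ π[b](ρ[b/a](T))) → 11
E2 per-node cardinality:
  R → 5
  ρ[x/u](R) → 5
  π[b](ρ[x/u](R)) → 5
  T → 6
  ρ[b/a](T) → 6
  π[b](ρ[b/a](T)) → 6
  (π[b](ρ[x/u](R)) − π[b](ρ[b/a](T))) → 0

E1 result:
b
1
1
2
2
3
3
4
4
8
9
9
E2 result:
b
(0 rows)
Witness: (1,) appears 2× in E1 but 0× in E2.

no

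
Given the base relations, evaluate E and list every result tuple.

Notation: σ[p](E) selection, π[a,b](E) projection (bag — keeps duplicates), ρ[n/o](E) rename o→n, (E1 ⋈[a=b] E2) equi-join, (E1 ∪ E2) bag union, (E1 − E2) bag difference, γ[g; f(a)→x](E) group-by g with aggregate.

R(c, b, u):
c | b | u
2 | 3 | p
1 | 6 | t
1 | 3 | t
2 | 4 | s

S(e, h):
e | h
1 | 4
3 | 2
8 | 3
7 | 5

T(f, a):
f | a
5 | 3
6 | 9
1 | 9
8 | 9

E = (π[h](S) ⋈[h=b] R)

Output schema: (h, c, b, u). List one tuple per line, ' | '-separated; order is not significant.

Subexpression sizes:
  S → 4
  π[h](S) → 4
  R → 4
  (π[h](S) ⋈[h=b] R) → 3

== RESULT ==
h | c | b | u
3 | 1 | 3 | t
3 | 2 | 3 | p
4 | 2 | 4 | s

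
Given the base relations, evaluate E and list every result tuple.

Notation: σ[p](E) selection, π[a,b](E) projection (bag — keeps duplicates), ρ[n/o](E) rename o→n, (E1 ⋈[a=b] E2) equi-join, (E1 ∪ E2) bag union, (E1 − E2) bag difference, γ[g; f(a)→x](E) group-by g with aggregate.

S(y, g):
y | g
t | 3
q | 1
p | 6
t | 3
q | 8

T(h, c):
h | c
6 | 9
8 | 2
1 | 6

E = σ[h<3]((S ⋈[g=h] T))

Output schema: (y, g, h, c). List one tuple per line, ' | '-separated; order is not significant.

Subexpression sizes:
  S → 5
  T → 3
  (S ⋈[g=h] T) → 3
  σ[h<3]((S ⋈[g=h] T)) → 1

== RESULT ==
y | g | h | c
q | 1 | 1 | 6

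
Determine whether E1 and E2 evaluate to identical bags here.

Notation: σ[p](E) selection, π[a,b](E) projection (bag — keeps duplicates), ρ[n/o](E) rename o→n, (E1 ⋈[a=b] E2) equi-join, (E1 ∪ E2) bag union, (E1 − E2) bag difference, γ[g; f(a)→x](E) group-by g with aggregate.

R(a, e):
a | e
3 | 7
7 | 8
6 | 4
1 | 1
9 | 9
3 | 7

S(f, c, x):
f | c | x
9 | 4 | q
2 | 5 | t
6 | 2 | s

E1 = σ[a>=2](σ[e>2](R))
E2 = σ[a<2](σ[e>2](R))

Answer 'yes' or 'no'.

E1 per-node cardinality:
  R → 6
  σ[e>2](R) → 5
  σ[a>=2](σ[e>2](R)) → 5
E2 per-node cardinality:
  R → 6
  σ[e>2](R) → 5
  σ[a<2](σ[e>2](R)) → 0

E1 result:
a | e
3 | 7
3 | 7
6 | 4
7 | 8
9 | 9
E2 result:
a | e
(0 rows)
Witness: (3, 7) appears 2× in E1 but 0× in E2.

no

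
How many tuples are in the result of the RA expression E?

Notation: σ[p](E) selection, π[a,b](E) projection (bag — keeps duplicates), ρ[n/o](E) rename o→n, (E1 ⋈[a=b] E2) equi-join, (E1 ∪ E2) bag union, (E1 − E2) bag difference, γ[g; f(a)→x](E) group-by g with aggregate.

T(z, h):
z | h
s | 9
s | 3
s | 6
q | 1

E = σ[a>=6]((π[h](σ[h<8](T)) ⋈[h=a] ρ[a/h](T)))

Per-node cardinality:
  T → 4
  σ[h<8](T) → 3
  π[h](σ[h<8](T)) → 3
  T → 4
  ρ[a/h](T) → 4
  (π[h](σ[h<8](T)) ⋈[h=a] ρ[a/h](T)) → 3
  σ[a>=6]((π[h](σ[h<8](T)) ⋈[h=a] ρ[a/h](T))) → 1

|E| = 1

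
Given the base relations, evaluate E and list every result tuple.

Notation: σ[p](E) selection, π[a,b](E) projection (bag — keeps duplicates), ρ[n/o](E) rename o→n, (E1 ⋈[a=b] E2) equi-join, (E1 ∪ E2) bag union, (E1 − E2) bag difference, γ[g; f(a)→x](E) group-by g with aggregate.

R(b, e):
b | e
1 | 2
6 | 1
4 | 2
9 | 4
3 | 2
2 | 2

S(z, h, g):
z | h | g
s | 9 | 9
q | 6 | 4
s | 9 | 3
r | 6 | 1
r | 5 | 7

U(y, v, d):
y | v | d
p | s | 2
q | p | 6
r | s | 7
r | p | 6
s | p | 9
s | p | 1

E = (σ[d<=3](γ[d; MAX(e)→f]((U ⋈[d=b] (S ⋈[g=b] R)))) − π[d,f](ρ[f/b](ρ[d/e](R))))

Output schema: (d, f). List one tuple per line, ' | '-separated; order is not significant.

Stepwise |·|:
  U → 6
  S → 5
  R → 6
  (S ⋈[g=b] R) → 4
  (U ⋈[d=b] (S ⋈[g=b] R)) → 2
  γ[d; MAX(e)→f]((U ⋈[d=b] (S ⋈[g=b] R))) → 2
  σ[d<=3](γ[d; MAX(e)→f]((U ⋈[d=b] (S ⋈[g=b] R)))) → 1
  R → 6
  ρ[d/e](R) → 6
  ρ[f/b](ρ[d/e](R)) → 6
  π[d,f](ρ[f/b](ρ[d/e](R))) → 6
  (σ[d<=3](γ[d; MAX(e)→f]((U ⋈[d=b] (S ⋈[g=b] R)))) − π[d,f](ρ[f/b](ρ[d/e](R)))) → 1

== RESULT ==
d | f
1 | 2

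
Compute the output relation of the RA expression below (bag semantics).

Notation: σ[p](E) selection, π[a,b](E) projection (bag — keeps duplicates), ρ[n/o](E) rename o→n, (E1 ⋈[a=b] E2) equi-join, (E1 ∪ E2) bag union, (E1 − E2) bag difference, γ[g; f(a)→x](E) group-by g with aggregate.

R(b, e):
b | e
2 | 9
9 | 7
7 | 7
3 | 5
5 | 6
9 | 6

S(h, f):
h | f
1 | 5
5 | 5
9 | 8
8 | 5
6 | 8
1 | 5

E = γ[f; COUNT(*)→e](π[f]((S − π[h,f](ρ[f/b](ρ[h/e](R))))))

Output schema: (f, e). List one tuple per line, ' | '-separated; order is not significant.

Per-node cardinality:
  S → 6
  R → 6
  ρ[h/e](R) → 6
  ρ[f/b](ρ[h/e](R)) → 6
  π[h,f](ρ[f/b](ρ[h/e](R))) → 6
  (S − π[h,f](ρ[f/b](ρ[h/e](R)))) → 6
  π[f]((S − π[h,f](ρ[f/b](ρ[h/e](R))))) → 6
  γ[f; COUNT(*)→e](π[f]((S − π[h,f](ρ[f/b](ρ[h/e](R)))))) → 2

== RESULT ==
f | e
5 | 4
8 | 2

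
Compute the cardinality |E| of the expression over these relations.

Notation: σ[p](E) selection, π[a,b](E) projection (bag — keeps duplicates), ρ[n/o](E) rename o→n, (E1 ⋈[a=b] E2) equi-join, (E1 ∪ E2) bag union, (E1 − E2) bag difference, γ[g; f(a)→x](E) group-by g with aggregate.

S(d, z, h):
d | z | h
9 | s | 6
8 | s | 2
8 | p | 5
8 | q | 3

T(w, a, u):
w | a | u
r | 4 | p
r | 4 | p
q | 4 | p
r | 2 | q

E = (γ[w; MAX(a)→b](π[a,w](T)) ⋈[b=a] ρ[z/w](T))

Subexpression sizes:
  T → 4
  π[a,w](T) → 4
  γ[w; MAX(a)→b](π[a,w](T)) → 2
  T → 4
  ρ[z/w](T) → 4
  (γ[w; MAX(a)→b](π[a,w](T)) ⋈[b=a] ρ[z/w](T)) → 6

|E| = 6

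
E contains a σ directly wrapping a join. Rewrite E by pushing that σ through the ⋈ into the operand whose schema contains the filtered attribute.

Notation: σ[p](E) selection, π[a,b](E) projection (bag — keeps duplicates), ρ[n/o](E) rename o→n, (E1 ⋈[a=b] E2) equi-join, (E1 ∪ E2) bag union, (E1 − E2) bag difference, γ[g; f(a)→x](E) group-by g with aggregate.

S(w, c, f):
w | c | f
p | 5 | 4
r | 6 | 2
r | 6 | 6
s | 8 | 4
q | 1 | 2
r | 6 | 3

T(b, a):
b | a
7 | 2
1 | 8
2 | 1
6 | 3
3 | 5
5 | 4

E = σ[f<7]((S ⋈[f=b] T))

σ filters on f, owned by the left side.
E' = (σ[f<7](S) ⋈[f=b] T)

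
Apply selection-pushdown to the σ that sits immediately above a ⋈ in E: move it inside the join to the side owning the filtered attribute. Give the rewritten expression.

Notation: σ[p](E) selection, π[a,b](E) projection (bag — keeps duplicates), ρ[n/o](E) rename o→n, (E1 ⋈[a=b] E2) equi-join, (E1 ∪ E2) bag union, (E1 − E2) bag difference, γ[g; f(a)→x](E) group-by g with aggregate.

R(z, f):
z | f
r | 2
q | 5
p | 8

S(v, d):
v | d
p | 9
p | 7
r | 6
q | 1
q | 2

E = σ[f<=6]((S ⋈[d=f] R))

σ filters on f, owned by the right side.
E' = (S ⋈[d=f] σ[f<=6](R))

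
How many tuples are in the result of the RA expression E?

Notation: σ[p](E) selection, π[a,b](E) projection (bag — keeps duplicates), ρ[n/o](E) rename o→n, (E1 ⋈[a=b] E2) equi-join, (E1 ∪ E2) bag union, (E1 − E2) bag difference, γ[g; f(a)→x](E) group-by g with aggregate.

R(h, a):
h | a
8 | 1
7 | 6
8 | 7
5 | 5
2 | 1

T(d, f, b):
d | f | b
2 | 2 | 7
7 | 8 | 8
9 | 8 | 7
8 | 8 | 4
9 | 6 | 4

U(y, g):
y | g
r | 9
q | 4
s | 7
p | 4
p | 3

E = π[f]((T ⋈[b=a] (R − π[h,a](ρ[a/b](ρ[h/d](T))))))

Stepwise |·|:
  T → 5
  R → 5
  T → 5
  ρ[h/d](T) → 5
  ρ[a/b](ρ[h/d](T)) → 5
  π[h,a](ρ[a/b](ρ[h/d](T))) → 5
  (R − π[h,a](ρ[a/b](ρ[h/d](T)))) → 5
  (T ⋈[b=a] (R − π[h,a](ρ[a/b](ρ[h/d](T))))) → 2
  π[f]((T ⋈[b=a] (R − π[h,a](ρ[a/b](ρ[h/d](T)))))) → 2

|E| = 2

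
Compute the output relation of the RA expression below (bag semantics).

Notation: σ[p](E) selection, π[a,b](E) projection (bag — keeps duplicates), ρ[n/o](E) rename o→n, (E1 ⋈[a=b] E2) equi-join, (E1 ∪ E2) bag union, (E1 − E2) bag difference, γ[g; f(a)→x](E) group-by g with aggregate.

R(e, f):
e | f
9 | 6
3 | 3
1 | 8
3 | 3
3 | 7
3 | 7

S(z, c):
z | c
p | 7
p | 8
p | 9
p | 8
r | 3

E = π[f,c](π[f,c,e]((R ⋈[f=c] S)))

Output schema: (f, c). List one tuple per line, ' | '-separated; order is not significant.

Per-node cardinality:
  R → 6
  S → 5
  (R ⋈[f=c] S) → 6
  π[f,c,e]((R ⋈[f=c] S)) → 6
  π[f,c](π[f,c,e]((R ⋈[f=c] S))) → 6

== RESULT ==
f | c
3 | 3
3 | 3
7 | 7
7 | 7
8 | 8
8 | 8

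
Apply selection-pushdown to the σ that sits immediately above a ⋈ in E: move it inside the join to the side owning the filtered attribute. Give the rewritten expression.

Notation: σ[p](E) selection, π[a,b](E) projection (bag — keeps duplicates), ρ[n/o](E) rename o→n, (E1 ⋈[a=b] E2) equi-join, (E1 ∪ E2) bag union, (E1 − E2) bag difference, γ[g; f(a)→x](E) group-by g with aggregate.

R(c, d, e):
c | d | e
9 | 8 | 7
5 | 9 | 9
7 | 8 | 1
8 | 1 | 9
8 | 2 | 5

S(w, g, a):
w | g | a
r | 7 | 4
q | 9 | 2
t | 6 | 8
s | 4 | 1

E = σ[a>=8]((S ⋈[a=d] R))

σ filters on a, owned by the left side.
E' = (σ[a>=8](S) ⋈[a=d] R)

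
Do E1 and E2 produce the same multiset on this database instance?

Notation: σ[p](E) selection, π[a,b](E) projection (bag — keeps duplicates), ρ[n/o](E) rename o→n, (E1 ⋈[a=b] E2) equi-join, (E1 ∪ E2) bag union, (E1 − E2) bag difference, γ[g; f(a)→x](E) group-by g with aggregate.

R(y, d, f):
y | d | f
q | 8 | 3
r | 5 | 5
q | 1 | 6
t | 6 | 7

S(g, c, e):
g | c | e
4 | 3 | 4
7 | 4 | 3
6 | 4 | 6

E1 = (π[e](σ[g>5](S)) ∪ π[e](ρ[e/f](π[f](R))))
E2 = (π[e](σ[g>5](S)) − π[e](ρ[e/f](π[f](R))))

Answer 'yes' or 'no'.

E1 subexpression sizes:
  S → 3
  σ[g>5](S) → 2
  π[e](σ[g>5](S)) → 2
  R → 4
  π[f](R) → 4
  ρ[e/f](π[f](R)) → 4
  π[e](ρ[e/f](π[f](R))) → 4
  (π[e](σ[g>5](S)) ∪ π[e](ρ[e/f](π[f](R)))) → 6
E2 subexpression sizes:
  S → 3
  σ[g>5](S) → 2
  π[e](σ[g>5](S)) → 2
  R → 4
  π[f](R) → 4
  ρ[e/f](π[f](R)) → 4
  π[e](ρ[e/f](π[f](R))) → 4
  (π[e](σ[g>5](S)) − π[e](ρ[e/f](π[f](R)))) → 0

E1 result:
e
3
3
5
6
6
7
E2 result:
e
(0 rows)
Witness: (6,) appears 2× in E1 but 0× in E2.

no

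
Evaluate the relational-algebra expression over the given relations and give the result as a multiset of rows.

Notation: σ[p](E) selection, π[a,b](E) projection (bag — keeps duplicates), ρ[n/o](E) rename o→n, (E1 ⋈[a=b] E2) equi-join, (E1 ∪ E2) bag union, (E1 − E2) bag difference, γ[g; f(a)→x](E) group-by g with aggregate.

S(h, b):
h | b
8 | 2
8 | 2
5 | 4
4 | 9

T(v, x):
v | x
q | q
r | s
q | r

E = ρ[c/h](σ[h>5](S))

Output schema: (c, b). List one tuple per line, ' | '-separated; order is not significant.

Stepwise |·|:
  S → 4
  σ[h>5](S) → 2
  ρ[c/h](σ[h>5](S)) → 2

== RESULT ==
c | b
8 | 2
8 | 2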